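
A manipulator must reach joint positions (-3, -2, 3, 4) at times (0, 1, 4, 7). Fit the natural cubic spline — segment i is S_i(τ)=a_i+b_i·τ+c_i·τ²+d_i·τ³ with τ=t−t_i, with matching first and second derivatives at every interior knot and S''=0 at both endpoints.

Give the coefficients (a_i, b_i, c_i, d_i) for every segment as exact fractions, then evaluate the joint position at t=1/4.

Δ: Δ0=1, Δ1=5/3, Δ2=1/3
row 1: diag=8, rhs=4; c'=3/8, d'=1/2
row 2: denom=12−3·3/8=87/8; d'=(-8−3·1/2)/(87/8)=-76/87
back: M2=-76/87
back: M1=1/2−3/8·-76/87=24/29
M: M0=0, M1=24/29, M2=-76/87, M3=0
seg 0: a=-3, c=M0/2=0, d=(M1−M0)/(6·1)=4/29, b=Δ0−h0·(2M0+M1)/6=25/29
seg 1: a=-2, c=M1/2=12/29, d=(M2−M1)/(6·3)=-74/783, b=Δ1−h1·(2M1+M2)/6=37/29
seg 2: a=3, c=M2/2=-38/87, d=(M3−M2)/(6·3)=38/783, b=Δ2−h2·(2M2+M3)/6=35/29
t_q=1/4 → seg 0, τ=1/4; S=-3+25/29·τ+0·τ²+4/29·τ³=-1291/464

  seg 0: a=-3 b=25/29 c=0 d=4/29
  seg 1: a=-2 b=37/29 c=12/29 d=-74/783
  seg 2: a=3 b=35/29 c=-38/87 d=38/783
S(1/4) = -1291/464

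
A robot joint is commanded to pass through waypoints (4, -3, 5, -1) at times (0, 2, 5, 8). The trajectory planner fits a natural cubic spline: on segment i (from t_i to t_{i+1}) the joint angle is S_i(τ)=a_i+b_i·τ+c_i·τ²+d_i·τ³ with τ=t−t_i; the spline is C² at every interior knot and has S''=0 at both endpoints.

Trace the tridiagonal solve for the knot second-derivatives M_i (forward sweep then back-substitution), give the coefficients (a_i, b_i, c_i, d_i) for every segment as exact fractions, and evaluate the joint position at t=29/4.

  seg 0: a=4 b=-1129/222 c=0 d=44/111
  seg 1: a=-3 b=-73/222 c=88/37 d=-919/1998
  seg 2: a=5 b=169/111 c=-391/222 d=391/1998
S(29/4) = 8233/4736

Δ: Δ0=-7/2, Δ1=8/3, Δ2=-2
row 1: diag=10, rhs=37; c'=3/10, d'=37/10
row 2: denom=12−3·3/10=111/10; d'=(-28−3·37/10)/(111/10)=-391/111
back: M2=-391/111
back: M1=37/10−3/10·-391/111=176/37
M: M0=0, M1=176/37, M2=-391/111, M3=0
seg 0: a=4, c=M0/2=0, d=(M1−M0)/(6·2)=44/111, b=Δ0−h0·(2M0+M1)/6=-1129/222
seg 1: a=-3, c=M1/2=88/37, d=(M2−M1)/(6·3)=-919/1998, b=Δ1−h1·(2M1+M2)/6=-73/222
seg 2: a=5, c=M2/2=-391/222, d=(M3−M2)/(6·3)=391/1998, b=Δ2−h2·(2M2+M3)/6=169/111
t_q=29/4 → seg 2, τ=9/4; S=5+169/111·τ+-391/222·τ²+391/1998·τ³=8233/4736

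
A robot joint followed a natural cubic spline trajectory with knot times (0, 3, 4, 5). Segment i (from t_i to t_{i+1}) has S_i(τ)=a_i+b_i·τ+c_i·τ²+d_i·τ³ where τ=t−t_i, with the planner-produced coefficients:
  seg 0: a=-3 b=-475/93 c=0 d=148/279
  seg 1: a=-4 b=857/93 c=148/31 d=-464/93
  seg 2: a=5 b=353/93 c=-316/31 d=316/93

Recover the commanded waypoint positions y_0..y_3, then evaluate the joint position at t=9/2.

y_0 = S_0(0) = a_0 = -3
y_1 = S_1(0) = a_1 = -4
y_2 = S_2(0) = a_2 = 5
y_3 = S_2(1) = 2
t_q=9/2 is in segment 2 (τ=1/2); S_2(τ)=148/31

y_0=-3 y_1=-4 y_2=5 y_3=2
S(9/2) = 148/31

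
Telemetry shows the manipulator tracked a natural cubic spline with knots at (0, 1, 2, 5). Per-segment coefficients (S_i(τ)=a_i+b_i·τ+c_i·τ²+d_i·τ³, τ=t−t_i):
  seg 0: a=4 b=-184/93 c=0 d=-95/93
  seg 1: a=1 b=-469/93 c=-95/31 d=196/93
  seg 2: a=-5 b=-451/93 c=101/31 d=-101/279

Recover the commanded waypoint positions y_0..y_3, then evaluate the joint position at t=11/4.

y_0 = S_0(0) = a_0 = 4
y_1 = S_1(0) = a_1 = 1
y_2 = S_2(0) = a_2 = -5
y_3 = S_2(3) = 0
t_q=11/4 is in segment 2 (τ=3/4); S_2(τ)=-13803/1984

y_0=4 y_1=1 y_2=-5 y_3=0
S(11/4) = -13803/1984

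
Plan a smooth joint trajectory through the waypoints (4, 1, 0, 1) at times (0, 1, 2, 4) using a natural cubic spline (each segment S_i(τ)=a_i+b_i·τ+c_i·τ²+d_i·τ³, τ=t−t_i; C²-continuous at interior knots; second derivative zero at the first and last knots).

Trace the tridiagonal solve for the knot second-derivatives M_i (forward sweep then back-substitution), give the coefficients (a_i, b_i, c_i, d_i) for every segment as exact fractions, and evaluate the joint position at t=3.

Δ: Δ0=-3, Δ1=-1, Δ2=1/2
row 1: diag=4, rhs=12; c'=1/4, d'=3
row 2: denom=6−1·1/4=23/4; d'=(9−1·3)/(23/4)=24/23
back: M2=24/23
back: M1=3−1/4·24/23=63/23
M: M0=0, M1=63/23, M2=24/23, M3=0
seg 0: a=4, c=M0/2=0, d=(M1−M0)/(6·1)=21/46, b=Δ0−h0·(2M0+M1)/6=-159/46
seg 1: a=1, c=M1/2=63/46, d=(M2−M1)/(6·1)=-13/46, b=Δ1−h1·(2M1+M2)/6=-48/23
seg 2: a=0, c=M2/2=12/23, d=(M3−M2)/(6·2)=-2/23, b=Δ2−h2·(2M2+M3)/6=-9/46
t_q=3 → seg 2, τ=1; S=0+-9/46·τ+12/23·τ²+-2/23·τ³=11/46

  seg 0: a=4 b=-159/46 c=0 d=21/46
  seg 1: a=1 b=-48/23 c=63/46 d=-13/46
  seg 2: a=0 b=-9/46 c=12/23 d=-2/23
S(3) = 11/46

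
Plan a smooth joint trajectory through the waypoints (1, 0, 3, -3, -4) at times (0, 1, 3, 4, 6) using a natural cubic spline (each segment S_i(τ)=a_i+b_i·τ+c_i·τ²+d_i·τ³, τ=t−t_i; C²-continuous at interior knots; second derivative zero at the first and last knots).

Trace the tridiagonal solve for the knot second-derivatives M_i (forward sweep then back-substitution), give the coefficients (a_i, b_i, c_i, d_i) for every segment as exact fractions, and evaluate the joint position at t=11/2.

Δ: Δ0=-1, Δ1=3/2, Δ2=-6, Δ3=-1/2
row 1: diag=6, rhs=15; c'=1/3, d'=5/2
row 2: denom=6−2·1/3=16/3; d'=(-45−2·5/2)/(16/3)=-75/8
row 3: denom=6−1·3/16=93/16; d'=(33−1·-75/8)/(93/16)=226/31
back: M3=226/31
back: M2=-75/8−3/16·226/31=-333/31
back: M1=5/2−1/3·-333/31=377/62
M: M0=0, M1=377/62, M2=-333/31, M3=226/31, M4=0
seg 0: a=1, c=M0/2=0, d=(M1−M0)/(6·1)=377/372, b=Δ0−h0·(2M0+M1)/6=-749/372
seg 1: a=0, c=M1/2=377/124, d=(M2−M1)/(6·2)=-1043/744, b=Δ1−h1·(2M1+M2)/6=191/186
seg 2: a=3, c=M2/2=-333/62, d=(M3−M2)/(6·1)=559/186, b=Δ2−h2·(2M2+M3)/6=-338/93
seg 3: a=-3, c=M3/2=113/31, d=(M4−M3)/(6·2)=-113/186, b=Δ3−h3·(2M3+M4)/6=-997/186
t_q=11/2 → seg 3, τ=3/2; S=-3+-997/186·τ+113/31·τ²+-113/186·τ³=-2425/496

  seg 0: a=1 b=-749/372 c=0 d=377/372
  seg 1: a=0 b=191/186 c=377/124 d=-1043/744
  seg 2: a=3 b=-338/93 c=-333/62 d=559/186
  seg 3: a=-3 b=-997/186 c=113/31 d=-113/186
S(11/2) = -2425/496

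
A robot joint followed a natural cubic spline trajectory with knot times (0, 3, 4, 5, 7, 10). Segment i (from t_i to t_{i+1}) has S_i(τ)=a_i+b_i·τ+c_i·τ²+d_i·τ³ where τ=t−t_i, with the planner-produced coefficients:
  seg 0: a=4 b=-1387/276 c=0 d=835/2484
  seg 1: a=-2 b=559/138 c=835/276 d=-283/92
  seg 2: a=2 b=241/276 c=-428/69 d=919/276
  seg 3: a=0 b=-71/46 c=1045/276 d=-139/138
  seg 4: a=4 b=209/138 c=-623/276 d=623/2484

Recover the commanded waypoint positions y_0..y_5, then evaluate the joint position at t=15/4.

y_0 = S_0(0) = a_0 = 4
y_1 = S_1(0) = a_1 = -2
y_2 = S_2(0) = a_2 = 2
y_3 = S_3(0) = a_3 = 0
y_4 = S_4(0) = a_4 = 4
y_5 = S_4(3) = -5
t_q=15/4 is in segment 1 (τ=3/4); S_1(τ)=8491/5888

y_0=4 y_1=-2 y_2=2 y_3=0 y_4=4 y_5=-5
S(15/4) = 8491/5888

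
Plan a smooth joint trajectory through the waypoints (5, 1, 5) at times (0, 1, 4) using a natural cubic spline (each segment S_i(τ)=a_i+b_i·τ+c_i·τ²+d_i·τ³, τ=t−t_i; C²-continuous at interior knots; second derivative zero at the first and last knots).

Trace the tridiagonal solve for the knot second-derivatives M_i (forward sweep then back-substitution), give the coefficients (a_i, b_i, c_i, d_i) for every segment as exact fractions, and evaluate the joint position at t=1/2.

Δ: Δ0=-4, Δ1=4/3
row 1: diag=8, rhs=32; c'=3/8, d'=4
back: M1=4
M: M0=0, M1=4, M2=0
seg 0: a=5, c=M0/2=0, d=(M1−M0)/(6·1)=2/3, b=Δ0−h0·(2M0+M1)/6=-14/3
seg 1: a=1, c=M1/2=2, d=(M2−M1)/(6·3)=-2/9, b=Δ1−h1·(2M1+M2)/6=-8/3
t_q=1/2 → seg 0, τ=1/2; S=5+-14/3·τ+0·τ²+2/3·τ³=11/4

  seg 0: a=5 b=-14/3 c=0 d=2/3
  seg 1: a=1 b=-8/3 c=2 d=-2/9
S(1/2) = 11/4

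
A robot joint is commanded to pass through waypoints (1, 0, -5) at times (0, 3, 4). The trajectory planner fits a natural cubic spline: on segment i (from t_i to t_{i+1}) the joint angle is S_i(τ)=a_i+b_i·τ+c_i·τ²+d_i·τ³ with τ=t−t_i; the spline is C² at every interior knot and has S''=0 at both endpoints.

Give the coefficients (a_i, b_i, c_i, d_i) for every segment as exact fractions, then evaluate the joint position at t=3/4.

  seg 0: a=1 b=17/12 c=0 d=-7/36
  seg 1: a=0 b=-23/6 c=-7/4 d=7/12
S(3/4) = 507/256

Δ: Δ0=-1/3, Δ1=-5
row 1: diag=8, rhs=-28; c'=1/8, d'=-7/2
back: M1=-7/2
M: M0=0, M1=-7/2, M2=0
seg 0: a=1, c=M0/2=0, d=(M1−M0)/(6·3)=-7/36, b=Δ0−h0·(2M0+M1)/6=17/12
seg 1: a=0, c=M1/2=-7/4, d=(M2−M1)/(6·1)=7/12, b=Δ1−h1·(2M1+M2)/6=-23/6
t_q=3/4 → seg 0, τ=3/4; S=1+17/12·τ+0·τ²+-7/36·τ³=507/256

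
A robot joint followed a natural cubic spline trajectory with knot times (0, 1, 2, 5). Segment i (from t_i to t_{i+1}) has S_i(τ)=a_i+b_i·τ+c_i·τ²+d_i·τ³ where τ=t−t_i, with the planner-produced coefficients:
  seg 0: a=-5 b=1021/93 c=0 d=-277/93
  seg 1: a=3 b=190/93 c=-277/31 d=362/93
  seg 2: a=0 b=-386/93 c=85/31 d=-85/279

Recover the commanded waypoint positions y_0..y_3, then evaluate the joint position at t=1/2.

y_0 = S_0(0) = a_0 = -5
y_1 = S_1(0) = a_1 = 3
y_2 = S_2(0) = a_2 = 0
y_3 = S_2(3) = 4
t_q=1/2 is in segment 0 (τ=1/2); S_0(τ)=29/248

y_0=-5 y_1=3 y_2=0 y_3=4
S(1/2) = 29/248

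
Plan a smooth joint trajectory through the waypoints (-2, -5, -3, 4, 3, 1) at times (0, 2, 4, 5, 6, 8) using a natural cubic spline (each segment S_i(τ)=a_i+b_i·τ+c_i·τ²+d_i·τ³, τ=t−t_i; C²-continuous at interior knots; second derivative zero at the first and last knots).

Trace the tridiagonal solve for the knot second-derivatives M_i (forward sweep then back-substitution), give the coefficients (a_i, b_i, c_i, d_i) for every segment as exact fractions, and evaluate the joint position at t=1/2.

  seg 0: a=-2 b=-681/482 c=0 d=-21/964
  seg 1: a=-5 b=-807/482 c=-63/482 d=1415/1928
  seg 2: a=-3 b=1593/241 c=4119/964 d=-3743/964
  seg 3: a=4 b=3381/964 c=-3555/482 d=2765/964
  seg 4: a=3 b=-636/241 c=1185/964 d=-395/1928
S(1/2) = -20893/7712

Δ: Δ0=-3/2, Δ1=1, Δ2=7, Δ3=-1, Δ4=-1
row 1: diag=8, rhs=15; c'=1/4, d'=15/8
row 2: denom=6−2·1/4=11/2; d'=(36−2·15/8)/(11/2)=129/22
row 3: denom=4−1·2/11=42/11; d'=(-48−1·129/22)/(42/11)=-395/28
row 4: denom=6−1·11/42=241/42; d'=(0−1·-395/28)/(241/42)=1185/482
back: M4=1185/482
back: M3=-395/28−11/42·1185/482=-3555/241
back: M2=129/22−2/11·-3555/241=4119/482
back: M1=15/8−1/4·4119/482=-63/241
M: M0=0, M1=-63/241, M2=4119/482, M3=-3555/241, M4=1185/482, M5=0
seg 0: a=-2, c=M0/2=0, d=(M1−M0)/(6·2)=-21/964, b=Δ0−h0·(2M0+M1)/6=-681/482
seg 1: a=-5, c=M1/2=-63/482, d=(M2−M1)/(6·2)=1415/1928, b=Δ1−h1·(2M1+M2)/6=-807/482
seg 2: a=-3, c=M2/2=4119/964, d=(M3−M2)/(6·1)=-3743/964, b=Δ2−h2·(2M2+M3)/6=1593/241
seg 3: a=4, c=M3/2=-3555/482, d=(M4−M3)/(6·1)=2765/964, b=Δ3−h3·(2M3+M4)/6=3381/964
seg 4: a=3, c=M4/2=1185/964, d=(M5−M4)/(6·2)=-395/1928, b=Δ4−h4·(2M4+M5)/6=-636/241
t_q=1/2 → seg 0, τ=1/2; S=-2+-681/482·τ+0·τ²+-21/964·τ³=-20893/7712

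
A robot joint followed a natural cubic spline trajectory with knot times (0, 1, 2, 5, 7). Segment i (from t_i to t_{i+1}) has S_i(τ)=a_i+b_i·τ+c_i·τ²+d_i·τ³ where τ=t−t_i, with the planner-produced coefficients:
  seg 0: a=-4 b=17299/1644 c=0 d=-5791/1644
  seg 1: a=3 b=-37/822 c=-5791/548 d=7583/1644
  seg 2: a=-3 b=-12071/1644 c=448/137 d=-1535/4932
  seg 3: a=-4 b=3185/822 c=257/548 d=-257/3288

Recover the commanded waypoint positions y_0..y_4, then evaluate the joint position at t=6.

y_0=-4 y_1=3 y_2=-3 y_3=-4 y_4=5
S(6) = 291/1096

y_0 = S_0(0) = a_0 = -4
y_1 = S_1(0) = a_1 = 3
y_2 = S_2(0) = a_2 = -3
y_3 = S_3(0) = a_3 = -4
y_4 = S_3(2) = 5
t_q=6 is in segment 3 (τ=1); S_3(τ)=291/1096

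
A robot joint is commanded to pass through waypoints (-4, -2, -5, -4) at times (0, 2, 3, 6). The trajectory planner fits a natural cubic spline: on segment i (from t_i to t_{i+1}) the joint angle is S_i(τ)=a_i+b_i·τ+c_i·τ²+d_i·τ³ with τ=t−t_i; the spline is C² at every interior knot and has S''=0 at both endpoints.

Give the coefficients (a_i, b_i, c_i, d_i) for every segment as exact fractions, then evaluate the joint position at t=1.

Δ: Δ0=1, Δ1=-3, Δ2=1/3
row 1: diag=6, rhs=-24; c'=1/6, d'=-4
row 2: denom=8−1·1/6=47/6; d'=(20−1·-4)/(47/6)=144/47
back: M2=144/47
back: M1=-4−1/6·144/47=-212/47
M: M0=0, M1=-212/47, M2=144/47, M3=0
seg 0: a=-4, c=M0/2=0, d=(M1−M0)/(6·2)=-53/141, b=Δ0−h0·(2M0+M1)/6=353/141
seg 1: a=-2, c=M1/2=-106/47, d=(M2−M1)/(6·1)=178/141, b=Δ1−h1·(2M1+M2)/6=-283/141
seg 2: a=-5, c=M2/2=72/47, d=(M3−M2)/(6·3)=-8/47, b=Δ2−h2·(2M2+M3)/6=-385/141
t_q=1 → seg 0, τ=1; S=-4+353/141·τ+0·τ²+-53/141·τ³=-88/47

  seg 0: a=-4 b=353/141 c=0 d=-53/141
  seg 1: a=-2 b=-283/141 c=-106/47 d=178/141
  seg 2: a=-5 b=-385/141 c=72/47 d=-8/47
S(1) = -88/47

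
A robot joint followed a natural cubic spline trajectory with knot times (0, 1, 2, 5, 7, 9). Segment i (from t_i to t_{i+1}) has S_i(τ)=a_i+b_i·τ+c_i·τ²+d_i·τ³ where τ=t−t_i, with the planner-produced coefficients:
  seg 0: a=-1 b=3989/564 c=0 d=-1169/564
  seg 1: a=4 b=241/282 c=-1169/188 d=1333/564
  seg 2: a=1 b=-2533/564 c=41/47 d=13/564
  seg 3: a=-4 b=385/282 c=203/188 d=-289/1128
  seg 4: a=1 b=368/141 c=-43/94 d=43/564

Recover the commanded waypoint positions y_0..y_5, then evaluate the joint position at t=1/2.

y_0=-1 y_1=4 y_2=1 y_3=-4 y_4=1 y_5=5
S(1/2) = 3425/1504

y_0 = S_0(0) = a_0 = -1
y_1 = S_1(0) = a_1 = 4
y_2 = S_2(0) = a_2 = 1
y_3 = S_3(0) = a_3 = -4
y_4 = S_4(0) = a_4 = 1
y_5 = S_4(2) = 5
t_q=1/2 is in segment 0 (τ=1/2); S_0(τ)=3425/1504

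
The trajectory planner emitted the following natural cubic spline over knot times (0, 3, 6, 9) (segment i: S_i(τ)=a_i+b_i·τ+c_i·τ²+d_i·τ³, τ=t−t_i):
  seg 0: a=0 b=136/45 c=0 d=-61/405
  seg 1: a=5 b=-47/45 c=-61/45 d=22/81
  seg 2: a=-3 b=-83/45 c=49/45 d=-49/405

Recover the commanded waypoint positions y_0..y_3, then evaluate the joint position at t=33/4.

y_0=0 y_1=5 y_2=-3 y_3=-2
S(33/4) = -193/64

y_0 = S_0(0) = a_0 = 0
y_1 = S_1(0) = a_1 = 5
y_2 = S_2(0) = a_2 = -3
y_3 = S_2(3) = -2
t_q=33/4 is in segment 2 (τ=9/4); S_2(τ)=-193/64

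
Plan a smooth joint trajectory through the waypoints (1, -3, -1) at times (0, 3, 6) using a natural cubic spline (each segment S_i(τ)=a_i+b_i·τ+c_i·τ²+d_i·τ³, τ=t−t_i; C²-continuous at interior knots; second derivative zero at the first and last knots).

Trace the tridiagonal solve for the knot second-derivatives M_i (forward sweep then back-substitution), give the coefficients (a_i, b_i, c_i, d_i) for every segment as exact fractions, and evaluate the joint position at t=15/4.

Δ: Δ0=-4/3, Δ1=2/3
row 1: diag=12, rhs=12; c'=1/4, d'=1
back: M1=1
M: M0=0, M1=1, M2=0
seg 0: a=1, c=M0/2=0, d=(M1−M0)/(6·3)=1/18, b=Δ0−h0·(2M0+M1)/6=-11/6
seg 1: a=-3, c=M1/2=1/2, d=(M2−M1)/(6·3)=-1/18, b=Δ1−h1·(2M1+M2)/6=-1/3
t_q=15/4 → seg 1, τ=3/4; S=-3+-1/3·τ+1/2·τ²+-1/18·τ³=-383/128

  seg 0: a=1 b=-11/6 c=0 d=1/18
  seg 1: a=-3 b=-1/3 c=1/2 d=-1/18
S(15/4) = -383/128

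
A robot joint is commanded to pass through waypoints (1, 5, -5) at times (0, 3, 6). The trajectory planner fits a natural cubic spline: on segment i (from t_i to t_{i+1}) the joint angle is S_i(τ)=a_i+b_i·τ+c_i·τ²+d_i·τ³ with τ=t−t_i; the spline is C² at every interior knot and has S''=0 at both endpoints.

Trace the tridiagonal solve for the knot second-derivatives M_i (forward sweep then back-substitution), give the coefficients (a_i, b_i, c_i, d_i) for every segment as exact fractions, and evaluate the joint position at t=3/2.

Δ: Δ0=4/3, Δ1=-10/3
row 1: diag=12, rhs=-28; c'=1/4, d'=-7/3
back: M1=-7/3
M: M0=0, M1=-7/3, M2=0
seg 0: a=1, c=M0/2=0, d=(M1−M0)/(6·3)=-7/54, b=Δ0−h0·(2M0+M1)/6=5/2
seg 1: a=5, c=M1/2=-7/6, d=(M2−M1)/(6·3)=7/54, b=Δ1−h1·(2M1+M2)/6=-1
t_q=3/2 → seg 0, τ=3/2; S=1+5/2·τ+0·τ²+-7/54·τ³=69/16

  seg 0: a=1 b=5/2 c=0 d=-7/54
  seg 1: a=5 b=-1 c=-7/6 d=7/54
S(3/2) = 69/16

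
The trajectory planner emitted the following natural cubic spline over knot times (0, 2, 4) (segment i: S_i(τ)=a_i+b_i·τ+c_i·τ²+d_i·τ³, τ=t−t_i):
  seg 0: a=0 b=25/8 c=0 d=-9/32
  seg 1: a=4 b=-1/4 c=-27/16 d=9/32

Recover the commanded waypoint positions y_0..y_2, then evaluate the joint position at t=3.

y_0=0 y_1=4 y_2=-1
S(3) = 75/32

y_0 = S_0(0) = a_0 = 0
y_1 = S_1(0) = a_1 = 4
y_2 = S_1(2) = -1
t_q=3 is in segment 1 (τ=1); S_1(τ)=75/32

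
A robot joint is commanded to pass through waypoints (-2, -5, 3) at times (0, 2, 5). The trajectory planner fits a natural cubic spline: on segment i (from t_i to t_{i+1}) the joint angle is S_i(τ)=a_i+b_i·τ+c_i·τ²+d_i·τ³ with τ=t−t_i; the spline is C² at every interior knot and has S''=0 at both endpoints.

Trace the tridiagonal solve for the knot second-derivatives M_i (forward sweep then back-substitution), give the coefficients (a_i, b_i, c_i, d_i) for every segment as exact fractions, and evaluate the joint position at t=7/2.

Δ: Δ0=-3/2, Δ1=8/3
row 1: diag=10, rhs=25; c'=3/10, d'=5/2
back: M1=5/2
M: M0=0, M1=5/2, M2=0
seg 0: a=-2, c=M0/2=0, d=(M1−M0)/(6·2)=5/24, b=Δ0−h0·(2M0+M1)/6=-7/3
seg 1: a=-5, c=M1/2=5/4, d=(M2−M1)/(6·3)=-5/36, b=Δ1−h1·(2M1+M2)/6=1/6
t_q=7/2 → seg 1, τ=3/2; S=-5+1/6·τ+5/4·τ²+-5/36·τ³=-77/32

  seg 0: a=-2 b=-7/3 c=0 d=5/24
  seg 1: a=-5 b=1/6 c=5/4 d=-5/36
S(7/2) = -77/32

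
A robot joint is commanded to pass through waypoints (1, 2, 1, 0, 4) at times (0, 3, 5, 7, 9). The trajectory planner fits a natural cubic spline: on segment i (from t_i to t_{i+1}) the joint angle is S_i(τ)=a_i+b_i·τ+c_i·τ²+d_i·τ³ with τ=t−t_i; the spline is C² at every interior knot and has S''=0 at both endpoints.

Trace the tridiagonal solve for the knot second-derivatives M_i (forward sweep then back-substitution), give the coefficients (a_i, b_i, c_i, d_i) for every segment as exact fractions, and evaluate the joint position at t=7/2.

  seg 0: a=1 b=116/213 c=0 d=-5/213
  seg 1: a=2 b=-19/213 c=-15/71 d=5/1704
  seg 2: a=1 b=-383/426 c=-55/284 d=335/1704
  seg 3: a=0 b=146/213 c=70/71 d=-35/213
S(7/2) = 8647/4544

Δ: Δ0=1/3, Δ1=-1/2, Δ2=-1/2, Δ3=2
row 1: diag=10, rhs=-5; c'=1/5, d'=-1/2
row 2: denom=8−2·1/5=38/5; d'=(0−2·-1/2)/(38/5)=5/38
row 3: denom=8−2·5/19=142/19; d'=(15−2·5/38)/(142/19)=140/71
back: M3=140/71
back: M2=5/38−5/19·140/71=-55/142
back: M1=-1/2−1/5·-55/142=-30/71
M: M0=0, M1=-30/71, M2=-55/142, M3=140/71, M4=0
seg 0: a=1, c=M0/2=0, d=(M1−M0)/(6·3)=-5/213, b=Δ0−h0·(2M0+M1)/6=116/213
seg 1: a=2, c=M1/2=-15/71, d=(M2−M1)/(6·2)=5/1704, b=Δ1−h1·(2M1+M2)/6=-19/213
seg 2: a=1, c=M2/2=-55/284, d=(M3−M2)/(6·2)=335/1704, b=Δ2−h2·(2M2+M3)/6=-383/426
seg 3: a=0, c=M3/2=70/71, d=(M4−M3)/(6·2)=-35/213, b=Δ3−h3·(2M3+M4)/6=146/213
t_q=7/2 → seg 1, τ=1/2; S=2+-19/213·τ+-15/71·τ²+5/1704·τ³=8647/4544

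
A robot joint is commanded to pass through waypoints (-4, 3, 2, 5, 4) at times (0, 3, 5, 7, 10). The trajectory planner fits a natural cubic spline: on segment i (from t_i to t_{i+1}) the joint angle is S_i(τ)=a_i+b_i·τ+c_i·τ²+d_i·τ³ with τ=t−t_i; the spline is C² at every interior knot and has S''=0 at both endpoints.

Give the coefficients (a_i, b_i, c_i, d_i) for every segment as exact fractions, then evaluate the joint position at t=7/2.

Δ: Δ0=7/3, Δ1=-1/2, Δ2=3/2, Δ3=-1/3
row 1: diag=10, rhs=-17; c'=1/5, d'=-17/10
row 2: denom=8−2·1/5=38/5; d'=(12−2·-17/10)/(38/5)=77/38
row 3: denom=10−2·5/19=180/19; d'=(-11−2·77/38)/(180/19)=-143/90
back: M3=-143/90
back: M2=77/38−5/19·-143/90=22/9
back: M1=-17/10−1/5·22/9=-197/90
M: M0=0, M1=-197/90, M2=22/9, M3=-143/90, M4=0
seg 0: a=-4, c=M0/2=0, d=(M1−M0)/(6·3)=-197/1620, b=Δ0−h0·(2M0+M1)/6=617/180
seg 1: a=3, c=M1/2=-197/180, d=(M2−M1)/(6·2)=139/360, b=Δ1−h1·(2M1+M2)/6=13/90
seg 2: a=2, c=M2/2=11/9, d=(M3−M2)/(6·2)=-121/360, b=Δ2−h2·(2M2+M3)/6=2/5
seg 3: a=5, c=M3/2=-143/180, d=(M4−M3)/(6·3)=143/1620, b=Δ3−h3·(2M3+M4)/6=113/90
t_q=7/2 → seg 1, τ=1/2; S=3+13/90·τ+-197/180·τ²+139/360·τ³=911/320

  seg 0: a=-4 b=617/180 c=0 d=-197/1620
  seg 1: a=3 b=13/90 c=-197/180 d=139/360
  seg 2: a=2 b=2/5 c=11/9 d=-121/360
  seg 3: a=5 b=113/90 c=-143/180 d=143/1620
S(7/2) = 911/320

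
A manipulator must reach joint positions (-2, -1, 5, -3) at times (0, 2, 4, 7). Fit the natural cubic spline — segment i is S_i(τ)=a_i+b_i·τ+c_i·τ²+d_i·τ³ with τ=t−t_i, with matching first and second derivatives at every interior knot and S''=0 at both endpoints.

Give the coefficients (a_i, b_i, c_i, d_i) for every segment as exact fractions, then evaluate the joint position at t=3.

Δ: Δ0=1/2, Δ1=3, Δ2=-8/3
row 1: diag=8, rhs=15; c'=1/4, d'=15/8
row 2: denom=10−2·1/4=19/2; d'=(-34−2·15/8)/(19/2)=-151/38
back: M2=-151/38
back: M1=15/8−1/4·-151/38=109/38
M: M0=0, M1=109/38, M2=-151/38, M3=0
seg 0: a=-2, c=M0/2=0, d=(M1−M0)/(6·2)=109/456, b=Δ0−h0·(2M0+M1)/6=-26/57
seg 1: a=-1, c=M1/2=109/76, d=(M2−M1)/(6·2)=-65/114, b=Δ1−h1·(2M1+M2)/6=275/114
seg 2: a=5, c=M2/2=-151/76, d=(M3−M2)/(6·3)=151/684, b=Δ2−h2·(2M2+M3)/6=149/114
t_q=3 → seg 1, τ=1; S=-1+275/114·τ+109/76·τ²+-65/114·τ³=173/76

  seg 0: a=-2 b=-26/57 c=0 d=109/456
  seg 1: a=-1 b=275/114 c=109/76 d=-65/114
  seg 2: a=5 b=149/114 c=-151/76 d=151/684
S(3) = 173/76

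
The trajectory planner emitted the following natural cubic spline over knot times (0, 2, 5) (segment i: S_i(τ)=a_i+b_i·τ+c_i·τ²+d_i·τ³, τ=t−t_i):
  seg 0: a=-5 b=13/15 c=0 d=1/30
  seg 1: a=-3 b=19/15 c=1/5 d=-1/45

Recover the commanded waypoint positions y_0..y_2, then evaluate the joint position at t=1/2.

y_0=-5 y_1=-3 y_2=2
S(1/2) = -73/16

y_0 = S_0(0) = a_0 = -5
y_1 = S_1(0) = a_1 = -3
y_2 = S_1(3) = 2
t_q=1/2 is in segment 0 (τ=1/2); S_0(τ)=-73/16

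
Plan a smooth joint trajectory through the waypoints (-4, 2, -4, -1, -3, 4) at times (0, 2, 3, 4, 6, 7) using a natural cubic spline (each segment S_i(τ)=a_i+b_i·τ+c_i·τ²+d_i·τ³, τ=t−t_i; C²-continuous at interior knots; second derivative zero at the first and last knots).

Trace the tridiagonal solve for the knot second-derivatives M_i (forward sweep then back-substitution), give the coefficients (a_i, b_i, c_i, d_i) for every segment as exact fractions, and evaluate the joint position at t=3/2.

Δ: Δ0=3, Δ1=-6, Δ2=3, Δ3=-1, Δ4=7
row 1: diag=6, rhs=-54; c'=1/6, d'=-9
row 2: denom=4−1·1/6=23/6; d'=(54−1·-9)/(23/6)=378/23
row 3: denom=6−1·6/23=132/23; d'=(-24−1·378/23)/(132/23)=-155/22
row 4: denom=6−2·23/66=175/33; d'=(48−2·-155/22)/(175/33)=2049/175
back: M4=2049/175
back: M3=-155/22−23/66·2049/175=-1947/175
back: M2=378/23−6/23·-1947/175=3384/175
back: M1=-9−1/6·3384/175=-2139/175
M: M0=0, M1=-2139/175, M2=3384/175, M3=-1947/175, M4=2049/175, M5=0
seg 0: a=-4, c=M0/2=0, d=(M1−M0)/(6·2)=-713/700, b=Δ0−h0·(2M0+M1)/6=1238/175
seg 1: a=2, c=M1/2=-2139/350, d=(M2−M1)/(6·1)=263/50, b=Δ1−h1·(2M1+M2)/6=-901/175
seg 2: a=-4, c=M2/2=1692/175, d=(M3−M2)/(6·1)=-1777/350, b=Δ2−h2·(2M2+M3)/6=-557/350
seg 3: a=-1, c=M3/2=-1947/350, d=(M4−M3)/(6·2)=333/175, b=Δ3−h3·(2M3+M4)/6=88/35
seg 4: a=-3, c=M4/2=2049/350, d=(M5−M4)/(6·1)=-683/350, b=Δ4−h4·(2M4+M5)/6=542/175
t_q=3/2 → seg 0, τ=3/2; S=-4+1238/175·τ+0·τ²+-713/700·τ³=2539/800

  seg 0: a=-4 b=1238/175 c=0 d=-713/700
  seg 1: a=2 b=-901/175 c=-2139/350 d=263/50
  seg 2: a=-4 b=-557/350 c=1692/175 d=-1777/350
  seg 3: a=-1 b=88/35 c=-1947/350 d=333/175
  seg 4: a=-3 b=542/175 c=2049/350 d=-683/350
S(3/2) = 2539/800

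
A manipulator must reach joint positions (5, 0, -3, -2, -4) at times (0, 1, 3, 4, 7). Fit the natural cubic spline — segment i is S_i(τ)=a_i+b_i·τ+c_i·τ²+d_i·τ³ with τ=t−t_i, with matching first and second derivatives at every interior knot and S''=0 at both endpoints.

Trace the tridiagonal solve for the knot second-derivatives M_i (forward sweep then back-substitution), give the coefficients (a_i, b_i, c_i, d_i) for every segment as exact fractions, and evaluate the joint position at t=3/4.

  seg 0: a=5 b=-8227/1500 c=0 d=727/1500
  seg 1: a=0 b=-3023/750 c=727/500 d=-283/3000
  seg 2: a=-3 b=49/75 c=111/125 d=-203/375
  seg 3: a=-2 b=302/375 c=-92/125 d=92/1125
S(3/4) = 34911/32000

Δ: Δ0=-5, Δ1=-3/2, Δ2=1, Δ3=-2/3
row 1: diag=6, rhs=21; c'=1/3, d'=7/2
row 2: denom=6−2·1/3=16/3; d'=(15−2·7/2)/(16/3)=3/2
row 3: denom=8−1·3/16=125/16; d'=(-10−1·3/2)/(125/16)=-184/125
back: M3=-184/125
back: M2=3/2−3/16·-184/125=222/125
back: M1=7/2−1/3·222/125=727/250
M: M0=0, M1=727/250, M2=222/125, M3=-184/125, M4=0
seg 0: a=5, c=M0/2=0, d=(M1−M0)/(6·1)=727/1500, b=Δ0−h0·(2M0+M1)/6=-8227/1500
seg 1: a=0, c=M1/2=727/500, d=(M2−M1)/(6·2)=-283/3000, b=Δ1−h1·(2M1+M2)/6=-3023/750
seg 2: a=-3, c=M2/2=111/125, d=(M3−M2)/(6·1)=-203/375, b=Δ2−h2·(2M2+M3)/6=49/75
seg 3: a=-2, c=M3/2=-92/125, d=(M4−M3)/(6·3)=92/1125, b=Δ3−h3·(2M3+M4)/6=302/375
t_q=3/4 → seg 0, τ=3/4; S=5+-8227/1500·τ+0·τ²+727/1500·τ³=34911/32000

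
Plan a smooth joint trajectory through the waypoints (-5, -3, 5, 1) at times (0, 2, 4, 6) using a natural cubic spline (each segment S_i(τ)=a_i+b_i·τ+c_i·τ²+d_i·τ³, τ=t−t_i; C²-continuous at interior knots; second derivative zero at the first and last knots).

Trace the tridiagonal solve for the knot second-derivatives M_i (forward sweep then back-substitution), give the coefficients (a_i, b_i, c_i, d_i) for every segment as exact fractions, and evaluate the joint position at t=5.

Δ: Δ0=1, Δ1=4, Δ2=-2
row 1: diag=8, rhs=18; c'=1/4, d'=9/4
row 2: denom=8−2·1/4=15/2; d'=(-36−2·9/4)/(15/2)=-27/5
back: M2=-27/5
back: M1=9/4−1/4·-27/5=18/5
M: M0=0, M1=18/5, M2=-27/5, M3=0
seg 0: a=-5, c=M0/2=0, d=(M1−M0)/(6·2)=3/10, b=Δ0−h0·(2M0+M1)/6=-1/5
seg 1: a=-3, c=M1/2=9/5, d=(M2−M1)/(6·2)=-3/4, b=Δ1−h1·(2M1+M2)/6=17/5
seg 2: a=5, c=M2/2=-27/10, d=(M3−M2)/(6·2)=9/20, b=Δ2−h2·(2M2+M3)/6=8/5
t_q=5 → seg 2, τ=1; S=5+8/5·τ+-27/10·τ²+9/20·τ³=87/20

  seg 0: a=-5 b=-1/5 c=0 d=3/10
  seg 1: a=-3 b=17/5 c=9/5 d=-3/4
  seg 2: a=5 b=8/5 c=-27/10 d=9/20
S(5) = 87/20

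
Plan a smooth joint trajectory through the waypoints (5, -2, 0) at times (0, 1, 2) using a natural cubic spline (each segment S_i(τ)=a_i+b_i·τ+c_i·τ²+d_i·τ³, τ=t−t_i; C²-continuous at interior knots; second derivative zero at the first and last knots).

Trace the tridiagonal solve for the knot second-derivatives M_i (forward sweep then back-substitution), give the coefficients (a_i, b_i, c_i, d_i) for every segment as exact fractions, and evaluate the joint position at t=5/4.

Δ: Δ0=-7, Δ1=2
row 1: diag=4, rhs=54; c'=1/4, d'=27/2
back: M1=27/2
M: M0=0, M1=27/2, M2=0
seg 0: a=5, c=M0/2=0, d=(M1−M0)/(6·1)=9/4, b=Δ0−h0·(2M0+M1)/6=-37/4
seg 1: a=-2, c=M1/2=27/4, d=(M2−M1)/(6·1)=-9/4, b=Δ1−h1·(2M1+M2)/6=-5/2
t_q=5/4 → seg 1, τ=1/4; S=-2+-5/2·τ+27/4·τ²+-9/4·τ³=-573/256

  seg 0: a=5 b=-37/4 c=0 d=9/4
  seg 1: a=-2 b=-5/2 c=27/4 d=-9/4
S(5/4) = -573/256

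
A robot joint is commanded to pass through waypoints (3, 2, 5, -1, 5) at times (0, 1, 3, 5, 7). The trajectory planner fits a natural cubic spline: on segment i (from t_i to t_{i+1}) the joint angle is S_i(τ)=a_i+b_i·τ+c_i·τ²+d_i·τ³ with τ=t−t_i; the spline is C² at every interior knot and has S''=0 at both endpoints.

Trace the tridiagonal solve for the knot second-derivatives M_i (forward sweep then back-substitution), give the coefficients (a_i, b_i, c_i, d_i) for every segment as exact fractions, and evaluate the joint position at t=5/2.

  seg 0: a=3 b=-7/4 c=0 d=3/4
  seg 1: a=2 b=1/2 c=9/4 d=-7/8
  seg 2: a=5 b=-1 c=-3 d=1
  seg 3: a=-1 b=-1 c=3 d=-1/2
S(5/2) = 311/64

Δ: Δ0=-1, Δ1=3/2, Δ2=-3, Δ3=3
row 1: diag=6, rhs=15; c'=1/3, d'=5/2
row 2: denom=8−2·1/3=22/3; d'=(-27−2·5/2)/(22/3)=-48/11
row 3: denom=8−2·3/11=82/11; d'=(36−2·-48/11)/(82/11)=6
back: M3=6
back: M2=-48/11−3/11·6=-6
back: M1=5/2−1/3·-6=9/2
M: M0=0, M1=9/2, M2=-6, M3=6, M4=0
seg 0: a=3, c=M0/2=0, d=(M1−M0)/(6·1)=3/4, b=Δ0−h0·(2M0+M1)/6=-7/4
seg 1: a=2, c=M1/2=9/4, d=(M2−M1)/(6·2)=-7/8, b=Δ1−h1·(2M1+M2)/6=1/2
seg 2: a=5, c=M2/2=-3, d=(M3−M2)/(6·2)=1, b=Δ2−h2·(2M2+M3)/6=-1
seg 3: a=-1, c=M3/2=3, d=(M4−M3)/(6·2)=-1/2, b=Δ3−h3·(2M3+M4)/6=-1
t_q=5/2 → seg 1, τ=3/2; S=2+1/2·τ+9/4·τ²+-7/8·τ³=311/64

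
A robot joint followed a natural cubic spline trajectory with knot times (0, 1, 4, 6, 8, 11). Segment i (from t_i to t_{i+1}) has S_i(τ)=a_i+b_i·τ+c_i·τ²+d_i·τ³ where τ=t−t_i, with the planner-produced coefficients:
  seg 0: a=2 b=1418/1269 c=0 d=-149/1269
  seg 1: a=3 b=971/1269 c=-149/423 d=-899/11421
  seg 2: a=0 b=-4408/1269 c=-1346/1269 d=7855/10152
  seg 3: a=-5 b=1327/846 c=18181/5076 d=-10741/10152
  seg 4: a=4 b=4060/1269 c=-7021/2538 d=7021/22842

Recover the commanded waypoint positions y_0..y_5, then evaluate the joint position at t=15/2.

y_0 = S_0(0) = a_0 = 2
y_1 = S_1(0) = a_1 = 3
y_2 = S_2(0) = a_2 = 0
y_3 = S_3(0) = a_3 = -5
y_4 = S_4(0) = a_4 = 4
y_5 = S_4(3) = -3
t_q=15/2 is in segment 3 (τ=3/2); S_3(τ)=16613/9024

y_0=2 y_1=3 y_2=0 y_3=-5 y_4=4 y_5=-3
S(15/2) = 16613/9024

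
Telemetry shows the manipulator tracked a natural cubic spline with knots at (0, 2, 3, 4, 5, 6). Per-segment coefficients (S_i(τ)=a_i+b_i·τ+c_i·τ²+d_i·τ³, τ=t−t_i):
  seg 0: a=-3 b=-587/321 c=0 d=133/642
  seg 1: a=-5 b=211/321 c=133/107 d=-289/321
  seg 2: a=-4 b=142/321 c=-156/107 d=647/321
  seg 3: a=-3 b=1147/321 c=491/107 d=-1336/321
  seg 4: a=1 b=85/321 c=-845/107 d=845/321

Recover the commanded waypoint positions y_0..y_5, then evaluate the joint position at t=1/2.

y_0 = S_0(0) = a_0 = -3
y_1 = S_1(0) = a_1 = -5
y_2 = S_2(0) = a_2 = -4
y_3 = S_3(0) = a_3 = -3
y_4 = S_4(0) = a_4 = 1
y_5 = S_4(1) = -4
t_q=1/2 is in segment 0 (τ=1/2); S_0(τ)=-6657/1712

y_0=-3 y_1=-5 y_2=-4 y_3=-3 y_4=1 y_5=-4
S(1/2) = -6657/1712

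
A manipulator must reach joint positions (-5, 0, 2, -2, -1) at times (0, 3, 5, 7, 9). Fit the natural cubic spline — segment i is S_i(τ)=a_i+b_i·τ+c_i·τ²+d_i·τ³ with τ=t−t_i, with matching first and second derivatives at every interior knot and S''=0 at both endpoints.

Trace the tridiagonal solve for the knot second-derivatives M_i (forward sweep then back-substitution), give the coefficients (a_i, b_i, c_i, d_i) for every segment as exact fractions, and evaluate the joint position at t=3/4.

  seg 0: a=-5 b=1339/852 c=0 d=3/284
  seg 1: a=0 b=791/426 c=27/284 d=-223/852
  seg 2: a=2 b=-385/426 c=-419/284 d=395/852
  seg 3: a=-2 b=-529/426 c=371/284 d=-371/1704
S(3/4) = -69375/18176

Δ: Δ0=5/3, Δ1=1, Δ2=-2, Δ3=1/2
row 1: diag=10, rhs=-4; c'=1/5, d'=-2/5
row 2: denom=8−2·1/5=38/5; d'=(-18−2·-2/5)/(38/5)=-43/19
row 3: denom=8−2·5/19=142/19; d'=(15−2·-43/19)/(142/19)=371/142
back: M3=371/142
back: M2=-43/19−5/19·371/142=-419/142
back: M1=-2/5−1/5·-419/142=27/142
M: M0=0, M1=27/142, M2=-419/142, M3=371/142, M4=0
seg 0: a=-5, c=M0/2=0, d=(M1−M0)/(6·3)=3/284, b=Δ0−h0·(2M0+M1)/6=1339/852
seg 1: a=0, c=M1/2=27/284, d=(M2−M1)/(6·2)=-223/852, b=Δ1−h1·(2M1+M2)/6=791/426
seg 2: a=2, c=M2/2=-419/284, d=(M3−M2)/(6·2)=395/852, b=Δ2−h2·(2M2+M3)/6=-385/426
seg 3: a=-2, c=M3/2=371/284, d=(M4−M3)/(6·2)=-371/1704, b=Δ3−h3·(2M3+M4)/6=-529/426
t_q=3/4 → seg 0, τ=3/4; S=-5+1339/852·τ+0·τ²+3/284·τ³=-69375/18176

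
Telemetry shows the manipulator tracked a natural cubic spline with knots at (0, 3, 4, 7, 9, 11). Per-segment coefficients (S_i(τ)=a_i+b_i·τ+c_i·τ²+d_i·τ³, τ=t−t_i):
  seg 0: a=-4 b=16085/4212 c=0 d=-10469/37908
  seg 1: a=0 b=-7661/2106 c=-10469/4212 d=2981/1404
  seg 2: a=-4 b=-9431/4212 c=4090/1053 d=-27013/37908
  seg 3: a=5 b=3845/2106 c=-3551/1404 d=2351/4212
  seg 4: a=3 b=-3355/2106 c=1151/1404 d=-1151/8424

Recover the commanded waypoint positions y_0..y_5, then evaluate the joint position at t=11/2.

y_0 = S_0(0) = a_0 = -4
y_1 = S_1(0) = a_1 = 0
y_2 = S_2(0) = a_2 = -4
y_3 = S_3(0) = a_3 = 5
y_4 = S_4(0) = a_4 = 3
y_5 = S_4(2) = 2
t_q=11/2 is in segment 2 (τ=3/2); S_2(τ)=-295/288

y_0=-4 y_1=0 y_2=-4 y_3=5 y_4=3 y_5=2
S(11/2) = -295/288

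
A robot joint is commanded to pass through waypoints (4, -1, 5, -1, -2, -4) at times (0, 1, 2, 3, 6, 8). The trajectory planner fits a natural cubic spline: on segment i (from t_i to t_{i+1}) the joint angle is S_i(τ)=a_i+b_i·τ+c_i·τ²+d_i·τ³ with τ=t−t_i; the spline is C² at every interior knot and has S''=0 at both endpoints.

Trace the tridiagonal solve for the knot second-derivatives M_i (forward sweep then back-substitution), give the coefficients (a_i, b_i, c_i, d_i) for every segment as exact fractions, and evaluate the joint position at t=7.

Δ: Δ0=-5, Δ1=6, Δ2=-6, Δ3=-1/3, Δ4=-1
row 1: diag=4, rhs=66; c'=1/4, d'=33/2
row 2: denom=4−1·1/4=15/4; d'=(-72−1·33/2)/(15/4)=-118/5
row 3: denom=8−1·4/15=116/15; d'=(34−1·-118/5)/(116/15)=216/29
row 4: denom=10−3·45/116=1025/116; d'=(-4−3·216/29)/(1025/116)=-3056/1025
back: M4=-3056/1025
back: M3=216/29−45/116·-3056/1025=1764/205
back: M2=-118/5−4/15·1764/205=-26542/1025
back: M1=33/2−1/4·-26542/1025=23548/1025
M: M0=0, M1=23548/1025, M2=-26542/1025, M3=1764/205, M4=-3056/1025, M5=0
seg 0: a=4, c=M0/2=0, d=(M1−M0)/(6·1)=11774/3075, b=Δ0−h0·(2M0+M1)/6=-27149/3075
seg 1: a=-1, c=M1/2=11774/1025, d=(M2−M1)/(6·1)=-5009/615, b=Δ1−h1·(2M1+M2)/6=8173/3075
seg 2: a=5, c=M2/2=-13271/1025, d=(M3−M2)/(6·1)=17681/3075, b=Δ2−h2·(2M2+M3)/6=3682/3075
seg 3: a=-1, c=M3/2=882/205, d=(M4−M3)/(6·3)=-5938/9225, b=Δ3−h3·(2M3+M4)/6=-22901/3075
seg 4: a=-2, c=M4/2=-1528/1025, d=(M5−M4)/(6·2)=764/3075, b=Δ4−h4·(2M4+M5)/6=3037/3075
t_q=7 → seg 4, τ=1; S=-2+3037/3075·τ+-1528/1025·τ²+764/3075·τ³=-2311/1025

  seg 0: a=4 b=-27149/3075 c=0 d=11774/3075
  seg 1: a=-1 b=8173/3075 c=11774/1025 d=-5009/615
  seg 2: a=5 b=3682/3075 c=-13271/1025 d=17681/3075
  seg 3: a=-1 b=-22901/3075 c=882/205 d=-5938/9225
  seg 4: a=-2 b=3037/3075 c=-1528/1025 d=764/3075
S(7) = -2311/1025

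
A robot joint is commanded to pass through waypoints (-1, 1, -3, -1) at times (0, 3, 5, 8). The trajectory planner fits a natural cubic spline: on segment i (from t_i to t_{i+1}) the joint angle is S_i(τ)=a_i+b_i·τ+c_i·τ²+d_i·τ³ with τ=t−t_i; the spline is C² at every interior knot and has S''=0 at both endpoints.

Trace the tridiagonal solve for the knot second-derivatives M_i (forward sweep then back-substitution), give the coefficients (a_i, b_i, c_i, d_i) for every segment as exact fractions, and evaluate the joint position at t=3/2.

  seg 0: a=-1 b=5/3 c=0 d=-1/9
  seg 1: a=1 b=-4/3 c=-1 d=1/3
  seg 2: a=-3 b=-4/3 c=1 d=-1/9
S(3/2) = 9/8

Δ: Δ0=2/3, Δ1=-2, Δ2=2/3
row 1: diag=10, rhs=-16; c'=1/5, d'=-8/5
row 2: denom=10−2·1/5=48/5; d'=(16−2·-8/5)/(48/5)=2
back: M2=2
back: M1=-8/5−1/5·2=-2
M: M0=0, M1=-2, M2=2, M3=0
seg 0: a=-1, c=M0/2=0, d=(M1−M0)/(6·3)=-1/9, b=Δ0−h0·(2M0+M1)/6=5/3
seg 1: a=1, c=M1/2=-1, d=(M2−M1)/(6·2)=1/3, b=Δ1−h1·(2M1+M2)/6=-4/3
seg 2: a=-3, c=M2/2=1, d=(M3−M2)/(6·3)=-1/9, b=Δ2−h2·(2M2+M3)/6=-4/3
t_q=3/2 → seg 0, τ=3/2; S=-1+5/3·τ+0·τ²+-1/9·τ³=9/8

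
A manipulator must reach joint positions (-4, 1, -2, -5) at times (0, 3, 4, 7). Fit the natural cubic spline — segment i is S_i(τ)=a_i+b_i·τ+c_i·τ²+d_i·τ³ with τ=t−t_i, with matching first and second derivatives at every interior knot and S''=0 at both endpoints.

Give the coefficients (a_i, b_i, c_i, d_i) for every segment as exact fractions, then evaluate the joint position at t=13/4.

  seg 0: a=-4 b=223/63 c=0 d=-118/567
  seg 1: a=1 b=-131/63 c=-118/63 d=20/21
  seg 2: a=-2 b=-187/63 c=62/63 d=-62/567
S(13/4) = 127/336

Δ: Δ0=5/3, Δ1=-3, Δ2=-1
row 1: diag=8, rhs=-28; c'=1/8, d'=-7/2
row 2: denom=8−1·1/8=63/8; d'=(12−1·-7/2)/(63/8)=124/63
back: M2=124/63
back: M1=-7/2−1/8·124/63=-236/63
M: M0=0, M1=-236/63, M2=124/63, M3=0
seg 0: a=-4, c=M0/2=0, d=(M1−M0)/(6·3)=-118/567, b=Δ0−h0·(2M0+M1)/6=223/63
seg 1: a=1, c=M1/2=-118/63, d=(M2−M1)/(6·1)=20/21, b=Δ1−h1·(2M1+M2)/6=-131/63
seg 2: a=-2, c=M2/2=62/63, d=(M3−M2)/(6·3)=-62/567, b=Δ2−h2·(2M2+M3)/6=-187/63
t_q=13/4 → seg 1, τ=1/4; S=1+-131/63·τ+-118/63·τ²+20/21·τ³=127/336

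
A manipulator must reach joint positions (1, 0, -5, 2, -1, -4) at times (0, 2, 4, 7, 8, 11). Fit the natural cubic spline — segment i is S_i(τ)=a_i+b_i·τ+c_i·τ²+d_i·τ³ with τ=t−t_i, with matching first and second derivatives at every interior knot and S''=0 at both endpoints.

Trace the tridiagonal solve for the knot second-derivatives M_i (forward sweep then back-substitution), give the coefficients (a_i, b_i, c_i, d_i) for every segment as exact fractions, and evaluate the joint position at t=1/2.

  seg 0: a=1 b=470/1053 c=0 d=-1993/8424
  seg 1: a=0 b=-5039/2106 c=-1993/1404 d=5753/8424
  seg 2: a=-5 b=131/1053 c=940/351 d=-6134/9477
  seg 3: a=2 b=-1351/1053 c=-3314/1053 d=502/351
  seg 4: a=-1 b=-3461/1053 c=1204/1053 d=-1204/9477
S(1/2) = 26813/22464

Δ: Δ0=-1/2, Δ1=-5/2, Δ2=7/3, Δ3=-3, Δ4=-1
row 1: diag=8, rhs=-12; c'=1/4, d'=-3/2
row 2: denom=10−2·1/4=19/2; d'=(29−2·-3/2)/(19/2)=64/19
row 3: denom=8−3·6/19=134/19; d'=(-32−3·64/19)/(134/19)=-400/67
row 4: denom=8−1·19/134=1053/134; d'=(12−1·-400/67)/(1053/134)=2408/1053
back: M4=2408/1053
back: M3=-400/67−19/134·2408/1053=-6628/1053
back: M2=64/19−6/19·-6628/1053=1880/351
back: M1=-3/2−1/4·1880/351=-1993/702
M: M0=0, M1=-1993/702, M2=1880/351, M3=-6628/1053, M4=2408/1053, M5=0
seg 0: a=1, c=M0/2=0, d=(M1−M0)/(6·2)=-1993/8424, b=Δ0−h0·(2M0+M1)/6=470/1053
seg 1: a=0, c=M1/2=-1993/1404, d=(M2−M1)/(6·2)=5753/8424, b=Δ1−h1·(2M1+M2)/6=-5039/2106
seg 2: a=-5, c=M2/2=940/351, d=(M3−M2)/(6·3)=-6134/9477, b=Δ2−h2·(2M2+M3)/6=131/1053
seg 3: a=2, c=M3/2=-3314/1053, d=(M4−M3)/(6·1)=502/351, b=Δ3−h3·(2M3+M4)/6=-1351/1053
seg 4: a=-1, c=M4/2=1204/1053, d=(M5−M4)/(6·3)=-1204/9477, b=Δ4−h4·(2M4+M5)/6=-3461/1053
t_q=1/2 → seg 0, τ=1/2; S=1+470/1053·τ+0·τ²+-1993/8424·τ³=26813/22464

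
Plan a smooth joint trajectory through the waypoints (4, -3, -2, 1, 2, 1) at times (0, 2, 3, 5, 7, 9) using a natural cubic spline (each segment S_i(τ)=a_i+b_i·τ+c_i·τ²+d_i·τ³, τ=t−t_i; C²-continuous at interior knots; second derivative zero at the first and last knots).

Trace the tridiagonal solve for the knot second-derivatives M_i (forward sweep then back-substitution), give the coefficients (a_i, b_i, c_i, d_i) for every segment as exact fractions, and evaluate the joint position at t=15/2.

Δ: Δ0=-7/2, Δ1=1, Δ2=3/2, Δ3=1/2, Δ4=-1/2
row 1: diag=6, rhs=27; c'=1/6, d'=9/2
row 2: denom=6−1·1/6=35/6; d'=(3−1·9/2)/(35/6)=-9/35
row 3: denom=8−2·12/35=256/35; d'=(-6−2·-9/35)/(256/35)=-3/4
row 4: denom=8−2·35/128=477/64; d'=(-6−2·-3/4)/(477/64)=-32/53
back: M4=-32/53
back: M3=-3/4−35/128·-32/53=-31/53
back: M2=-9/35−12/35·-31/53=-3/53
back: M1=9/2−1/6·-3/53=239/53
M: M0=0, M1=239/53, M2=-3/53, M3=-31/53, M4=-32/53, M5=0
seg 0: a=4, c=M0/2=0, d=(M1−M0)/(6·2)=239/636, b=Δ0−h0·(2M0+M1)/6=-1591/318
seg 1: a=-3, c=M1/2=239/106, d=(M2−M1)/(6·1)=-121/159, b=Δ1−h1·(2M1+M2)/6=-157/318
seg 2: a=-2, c=M2/2=-3/106, d=(M3−M2)/(6·2)=-7/159, b=Δ2−h2·(2M2+M3)/6=551/318
seg 3: a=1, c=M3/2=-31/106, d=(M4−M3)/(6·2)=-1/636, b=Δ3−h3·(2M3+M4)/6=347/318
seg 4: a=2, c=M4/2=-16/53, d=(M5−M4)/(6·2)=8/159, b=Δ4−h4·(2M4+M5)/6=-31/318
t_q=15/2 → seg 4, τ=1/2; S=2+-31/318·τ+-16/53·τ²+8/159·τ³=399/212

  seg 0: a=4 b=-1591/318 c=0 d=239/636
  seg 1: a=-3 b=-157/318 c=239/106 d=-121/159
  seg 2: a=-2 b=551/318 c=-3/106 d=-7/159
  seg 3: a=1 b=347/318 c=-31/106 d=-1/636
  seg 4: a=2 b=-31/318 c=-16/53 d=8/159
S(15/2) = 399/212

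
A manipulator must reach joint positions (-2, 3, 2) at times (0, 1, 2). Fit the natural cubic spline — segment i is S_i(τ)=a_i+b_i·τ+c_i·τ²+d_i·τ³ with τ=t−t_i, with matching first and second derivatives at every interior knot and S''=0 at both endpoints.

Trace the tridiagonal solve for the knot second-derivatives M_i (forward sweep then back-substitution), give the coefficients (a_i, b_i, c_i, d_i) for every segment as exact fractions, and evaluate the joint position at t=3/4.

Δ: Δ0=5, Δ1=-1
row 1: diag=4, rhs=-36; c'=1/4, d'=-9
back: M1=-9
M: M0=0, M1=-9, M2=0
seg 0: a=-2, c=M0/2=0, d=(M1−M0)/(6·1)=-3/2, b=Δ0−h0·(2M0+M1)/6=13/2
seg 1: a=3, c=M1/2=-9/2, d=(M2−M1)/(6·1)=3/2, b=Δ1−h1·(2M1+M2)/6=2
t_q=3/4 → seg 0, τ=3/4; S=-2+13/2·τ+0·τ²+-3/2·τ³=287/128

  seg 0: a=-2 b=13/2 c=0 d=-3/2
  seg 1: a=3 b=2 c=-9/2 d=3/2
S(3/4) = 287/128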